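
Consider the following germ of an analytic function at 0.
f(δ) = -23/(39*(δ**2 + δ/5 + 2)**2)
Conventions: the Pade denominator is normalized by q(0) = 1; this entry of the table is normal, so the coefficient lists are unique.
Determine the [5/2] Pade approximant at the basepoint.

Taylor coefficients needed (expand at 0): a_0 = -23/156, a_1 = 23/780, a_2 = 2231/15600, a_3 = -851/19500, a_4 = -31763/312000, a_5 = 333569/7800000, a_6 = 9809339/156000000, a_7 = -13524529/390000000.
Write the denominator as Q(δ) = 1 + q1*δ + q2*δ^2. Requiring Q*f - P = O(δ^8) with deg P <= 5 kills the coefficients of δ^6..δ^7 in Q*f:
  δ^6: a_6 + q1*a_5 + q2*a_4 = 0, i.e. 9809339/156000000 + (333569/7800000)*q1 + (-31763/312000)*q2 = 0.
  δ^7: a_7 + q1*a_6 + q2*a_5 = 0, i.e. -13524529/390000000 + (9809339/156000000)*q1 + (333569/7800000)*q2 = 0.
Solving this linear system: q1 = 1935169651/18931411005, q2 = 250121059601/378628220100.
The numerator is Q*f truncated at degree 5: P0 = a_0 = -23/156; P1 = a_1 + q1*a_0 = 4257558865/295330011678; P2 = a_2 + q1*a_1 + q2*a_0 = 28724468275/590660023356; P3 = a_3 + q1*a_2 + q2*a_1 = -31625/3313921; P4 = a_4 + q1*a_3 + q2*a_2 = -6964759375/590660023356; P5 = a_5 + q1*a_4 + q2*a_3 = 1042403125/295330011678.

The Pade approximant has numerator coefficients [-23/156, 4257558865/295330011678, 28724468275/590660023356, -31625/3313921, -6964759375/590660023356, 1042403125/295330011678]; denominator coefficients [1, 1935169651/18931411005, 250121059601/378628220100].


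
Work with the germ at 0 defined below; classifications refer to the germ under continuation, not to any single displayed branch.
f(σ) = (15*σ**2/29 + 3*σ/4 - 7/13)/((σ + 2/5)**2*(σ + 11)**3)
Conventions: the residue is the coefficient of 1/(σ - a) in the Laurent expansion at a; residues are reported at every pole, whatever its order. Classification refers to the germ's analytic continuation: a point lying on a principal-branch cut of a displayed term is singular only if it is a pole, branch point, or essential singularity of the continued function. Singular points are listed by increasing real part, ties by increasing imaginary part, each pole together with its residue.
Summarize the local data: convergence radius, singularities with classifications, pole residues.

Denominator factor (σ + 2/5)^2: pole of order 2 at -2/5, modulus 2/5.
Denominator factor (σ + 11)^3: pole of order 3 at -11, modulus 11.
The radius of convergence is the smallest modulus among the singular points: 2/5.
At the order-3 pole -11 set g(σ) = (σ - (-11))^3*f(σ) = (15*σ**2/29 + 3*σ/4 - 7/13)/(σ + 2/5)**2.
Order-3 pole: residue = g''(a)/2; g''(-11) = -5495625/5949422674, so the residue is -5495625/11898845348.
At the order-2 pole -2/5 set g(σ) = (σ - (-2/5))^2*f(σ) = (15*σ**2/29 + 3*σ/4 - 7/13)/(σ + 11)**3.
Order-2 pole: residue = g'(a); g'(-2/5) = 5495625/11898845348, so the residue is 5495625/11898845348.
List the singular points by increasing real part (a conjugate pair: the negative imaginary part first).

Radius of convergence at 0: 2/5.
At -11: a pole of order 3; residue -5495625/11898845348.
At -2/5: a pole of order 2; residue 5495625/11898845348.


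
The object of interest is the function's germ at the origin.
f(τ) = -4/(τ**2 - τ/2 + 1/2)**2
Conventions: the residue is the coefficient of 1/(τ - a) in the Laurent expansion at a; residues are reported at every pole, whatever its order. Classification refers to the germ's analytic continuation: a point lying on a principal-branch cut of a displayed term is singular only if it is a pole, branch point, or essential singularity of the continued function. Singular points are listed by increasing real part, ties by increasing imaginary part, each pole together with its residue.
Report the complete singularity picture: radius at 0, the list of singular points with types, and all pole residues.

Radius of convergence at 0: (1/2)*sqrt(2).
At (1/4) - ((1/4)*sqrt(7))*i: a pole of order 2; residue -((64/49)*sqrt(7))*i.
At (1/4) + ((1/4)*sqrt(7))*i: a pole of order 2; residue ((64/49)*sqrt(7))*i.

Denominator factor (τ**2 - τ/2 + 1/2)^2: discriminant -7/4, complex-conjugate roots (1/4) + ((1/4)*sqrt(7))*i and (1/4) - ((1/4)*sqrt(7))*i; poles of order 2, moduli (1/2)*sqrt(2) and (1/2)*sqrt(2).
The radius of convergence is the smallest modulus among the singular points: (1/2)*sqrt(2).
The factor τ**2 - τ/2 + 1/2 splits as (τ - a)(τ - a') with a = (1/4) - ((1/4)*sqrt(7))*i, a' = (1/4) + ((1/4)*sqrt(7))*i. At the order-2 pole a set g(τ) = (τ - a)^2*f(τ) = [-4] / (τ - a')^2.
Order-2 pole: residue = g'(a); g'((1/4) - ((1/4)*sqrt(7))*i) = -((64/49)*sqrt(7))*i, so the residue is -((64/49)*sqrt(7))*i.
The factor τ**2 - τ/2 + 1/2 splits as (τ - a)(τ - a') with a = (1/4) + ((1/4)*sqrt(7))*i, a' = (1/4) - ((1/4)*sqrt(7))*i. At the order-2 pole a set g(τ) = (τ - a)^2*f(τ) = [-4] / (τ - a')^2.
Order-2 pole: residue = g'(a); g'((1/4) + ((1/4)*sqrt(7))*i) = ((64/49)*sqrt(7))*i, so the residue is ((64/49)*sqrt(7))*i.
List the singular points by increasing real part (a conjugate pair: the negative imaginary part first).


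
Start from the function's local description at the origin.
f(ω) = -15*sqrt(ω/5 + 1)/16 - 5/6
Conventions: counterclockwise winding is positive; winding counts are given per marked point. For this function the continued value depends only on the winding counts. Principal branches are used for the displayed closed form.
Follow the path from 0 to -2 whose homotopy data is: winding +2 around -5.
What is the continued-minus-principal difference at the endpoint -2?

Continued minus principal equals 0.

The rational part is single-valued and drops out of the difference; each branch term changes only by its own monodromy.
(-15/16)*sqrt(1 - ω/(-5)): winding +2 is even, the square root returns to the same sheet, contribution 0.
Summing the contributions at ω = -2 gives 0.


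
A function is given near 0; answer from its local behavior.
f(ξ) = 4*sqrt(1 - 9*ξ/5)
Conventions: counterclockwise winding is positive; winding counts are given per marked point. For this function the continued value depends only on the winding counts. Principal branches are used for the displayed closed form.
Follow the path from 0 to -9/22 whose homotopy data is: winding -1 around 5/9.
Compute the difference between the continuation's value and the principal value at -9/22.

The rational part is single-valued and drops out of the difference; each branch term changes only by its own monodromy.
(4)*sqrt(1 - ξ/(5/9)): winding -1 is odd, the square root flips sign, contributing -2*(4)*sqrt(1 - (-9/22)/(5/9)) = -2*(4)*sqrt(191/110) = -(4/55)*sqrt(21010).
Summing the contributions at ξ = -9/22 gives -(4/55)*sqrt(21010).

Continued minus principal equals -(4/55)*sqrt(21010).


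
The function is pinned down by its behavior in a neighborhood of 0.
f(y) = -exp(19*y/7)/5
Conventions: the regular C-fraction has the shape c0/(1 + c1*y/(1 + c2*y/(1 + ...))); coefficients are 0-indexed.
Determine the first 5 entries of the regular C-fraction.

Taylor coefficients (expand at 0): a_0 = -1/5, a_1 = -19/35, a_2 = -361/490, a_3 = -6859/10290, a_4 = -130321/288120.
c0 = a_0 = -1/5. Peel one level at a time: if S = 1 + c*y/S' with S'(0) = 1, then c is the y-coefficient of S and S' = c*y/(S - 1).
S_1 = c0/f = 1 + (-19/7)*y + (361/98)*y^2 + ...; c1 = -19/7.
S_2 = c1*y/(S_1 - 1) = 1 + (19/14)*y + (361/588)*y^2 + ...; c2 = 19/14.
S_3 = c2*y/(S_2 - 1) = 1 + (-19/42)*y + (361/1764)*y^2 + ...; c3 = -19/42.
S_4 = c3*y/(S_3 - 1) = 1 + (19/42)*y + ...; c4 = 19/42.

The regular C-fraction coefficients are [-1/5, -19/7, 19/14, -19/42, 19/42].


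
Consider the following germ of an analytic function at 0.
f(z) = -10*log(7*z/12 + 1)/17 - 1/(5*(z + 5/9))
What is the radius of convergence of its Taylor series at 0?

The radius of convergence is 5/9.

Denominator factor (z + 5/9): pole of order 1 at -5/9, modulus 5/9.
Branch term (-10/17)*log(1 - z/(-12/7)): its argument vanishes at z = -12/7, a logarithmic branch point, modulus 12/7.
The radius of convergence is the smallest modulus among the singular points: 5/9.


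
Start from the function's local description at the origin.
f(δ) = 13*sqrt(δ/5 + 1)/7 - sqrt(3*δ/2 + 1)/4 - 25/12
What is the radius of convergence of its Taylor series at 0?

The radius of convergence is 2/3.

Branch term (-1/4)*sqrt(1 - δ/(-2/3)): its argument vanishes at δ = -2/3, a square-root branch point, modulus 2/3.
Branch term (13/7)*sqrt(1 - δ/(-5)): its argument vanishes at δ = -5, a square-root branch point, modulus 5.
The radius of convergence is the smallest modulus among the singular points: 2/3.


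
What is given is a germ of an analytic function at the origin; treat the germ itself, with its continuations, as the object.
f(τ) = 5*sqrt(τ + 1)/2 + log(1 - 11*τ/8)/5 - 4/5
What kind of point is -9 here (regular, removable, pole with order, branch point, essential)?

The point is a regular point.

There is no denominator, hence no pole anywhere.
Branch term sqrt(1 - τ/(-1)): argument at -9 is -8, nonzero, so -9 is not its branch point (a point on a principal cut is still regular for the continued germ).
Branch term log(1 - τ/(8/11)): argument at -9 is 107/8, nonzero, so -9 is not its branch point (a point on a principal cut is still regular for the continued germ).
So the germ continues analytically to -9.


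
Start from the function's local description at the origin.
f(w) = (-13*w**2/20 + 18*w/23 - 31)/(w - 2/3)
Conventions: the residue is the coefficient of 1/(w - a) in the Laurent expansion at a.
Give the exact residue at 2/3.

At the order-1 pole 2/3 set g(w) = (w - (2/3))*f(w) = -13*w**2/20 + 18*w/23 - 31.
Simple pole: residue = g(a) at a = 2/3, which is -31844/1035.

The residue is -31844/1035.


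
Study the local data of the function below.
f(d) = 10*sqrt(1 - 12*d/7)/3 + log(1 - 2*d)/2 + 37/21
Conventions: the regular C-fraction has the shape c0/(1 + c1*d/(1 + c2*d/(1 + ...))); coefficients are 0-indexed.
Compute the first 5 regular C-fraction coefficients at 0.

The regular C-fraction coefficients are [107/21, 81/107, -26972/20223, -1090009/5097708, -1539881139/1923346348].

Taylor coefficients (expand at 0): a_0 = 107/21, a_1 = -27/7, a_2 = -109/49, a_3 = -2452/1029, a_4 = -7502/2401.
c0 = a_0 = 107/21. Peel one level at a time: if S = 1 + c*d/S' with S'(0) = 1, then c is the d-coefficient of S and S' = c*d/(S - 1).
S_1 = c0/f = 1 + (81/107)*d + (80916/80143)*d^2 + ...; c1 = 81/107.
S_2 = c1*d/(S_1 - 1) = 1 + (-26972/20223)*d + (-10187/35721)*d^2 + ...; c2 = -26972/20223.
S_3 = c2*d/(S_2 - 1) = 1 + (-1090009/5097708)*d + (-54922427291/320822553744)*d^2 + ...; c3 = -1090009/5097708.
S_4 = c3*d/(S_3 - 1) = 1 + (-1539881139/1923346348)*d + ...; c4 = -1539881139/1923346348.


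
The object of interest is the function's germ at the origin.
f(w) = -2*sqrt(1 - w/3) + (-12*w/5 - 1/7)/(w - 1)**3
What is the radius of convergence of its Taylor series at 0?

The radius of convergence is 1.

Denominator factor (w - 1)^3: pole of order 3 at 1, modulus 1.
Branch term (-2)*sqrt(1 - w/(3)): its argument vanishes at w = 3, a square-root branch point, modulus 3.
The radius of convergence is the smallest modulus among the singular points: 1.


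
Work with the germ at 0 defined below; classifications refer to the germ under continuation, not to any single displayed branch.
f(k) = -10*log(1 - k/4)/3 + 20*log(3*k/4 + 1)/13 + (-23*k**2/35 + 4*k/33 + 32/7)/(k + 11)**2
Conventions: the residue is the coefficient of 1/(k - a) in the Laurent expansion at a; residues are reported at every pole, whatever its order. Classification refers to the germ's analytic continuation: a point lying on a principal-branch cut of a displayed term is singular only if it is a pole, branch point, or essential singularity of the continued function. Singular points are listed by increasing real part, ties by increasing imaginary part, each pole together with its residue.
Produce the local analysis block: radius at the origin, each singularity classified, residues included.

Radius of convergence at 0: 4/3.
At -11: a pole of order 2; residue 16838/1155.
At -4/3: a logarithmic branch point.
At 4: a logarithmic branch point.

Denominator factor (k + 11)^2: pole of order 2 at -11, modulus 11.
Branch term (20/13)*log(1 - k/(-4/3)): its argument vanishes at k = -4/3, a logarithmic branch point, modulus 4/3.
Branch term (-10/3)*log(1 - k/(4)): its argument vanishes at k = 4, a logarithmic branch point, modulus 4.
The radius of convergence is the smallest modulus among the singular points: 4/3.
The branch terms are analytic at -11 and contribute nothing to the residue; only the rational part matters.
At the order-2 pole -11 set g(k) = (k - (-11))^2*(rational part) = -23*k**2/35 + 4*k/33 + 32/7.
Order-2 pole: residue = g'(a); g'(-11) = 16838/1155, so the residue is 16838/1155.
List the singular points by increasing real part (a conjugate pair: the negative imaginary part first).


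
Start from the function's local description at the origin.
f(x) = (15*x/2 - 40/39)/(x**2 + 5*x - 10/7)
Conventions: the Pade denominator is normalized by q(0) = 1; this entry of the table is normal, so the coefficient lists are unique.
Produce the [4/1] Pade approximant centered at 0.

The Pade approximant has numerator coefficients [28/39, -243523/45212, 9010351/8816340, -1704661/8816340, 1704661/44081700]; denominator coefficients [1, -83411/22606].

Taylor coefficients needed (expand at 0): a_0 = 28/39, a_1 = -427/156, a_2 = -14161/1560, a_3 = -539/16, a_4 = -3876929/31200, a_5 = -28609973/62400.
Write the denominator as Q(x) = 1 + q1*x. Requiring Q*f - P = O(x^6) with deg P <= 4 kills the coefficients of x^5..x^5 in Q*f:
  x^5: a_5 + q1*a_4 = 0, i.e. -28609973/62400 + (-3876929/31200)*q1 = 0.
Solving this linear system: q1 = -83411/22606.
The numerator is Q*f truncated at degree 4: P0 = a_0 = 28/39; P1 = a_1 + q1*a_0 = -243523/45212; P2 = a_2 + q1*a_1 = 9010351/8816340; P3 = a_3 + q1*a_2 = -1704661/8816340; P4 = a_4 + q1*a_3 = 1704661/44081700.


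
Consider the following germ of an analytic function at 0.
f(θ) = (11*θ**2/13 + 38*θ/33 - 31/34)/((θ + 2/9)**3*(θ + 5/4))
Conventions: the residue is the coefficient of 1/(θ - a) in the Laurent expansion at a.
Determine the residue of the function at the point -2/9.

The residue is -116714844/123137443.

At the order-3 pole -2/9 set g(θ) = (θ - (-2/9))^3*f(θ) = (11*θ**2/13 + 38*θ/33 - 31/34)/(θ + 5/4).
Order-3 pole: residue = g''(a)/2; g''(-2/9) = -233429688/123137443, so the residue is -116714844/123137443.


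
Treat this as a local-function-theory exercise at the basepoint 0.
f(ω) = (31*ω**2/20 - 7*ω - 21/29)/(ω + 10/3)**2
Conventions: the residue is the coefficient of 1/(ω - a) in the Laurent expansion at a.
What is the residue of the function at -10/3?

At the order-2 pole -10/3 set g(ω) = (ω - (-10/3))^2*f(ω) = 31*ω**2/20 - 7*ω - 21/29.
Order-2 pole: residue = g'(a); g'(-10/3) = -52/3, so the residue is -52/3.

The residue is -52/3.


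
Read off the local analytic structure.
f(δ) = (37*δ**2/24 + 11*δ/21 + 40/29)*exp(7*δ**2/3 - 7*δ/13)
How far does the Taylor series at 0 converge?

The factor exp(7*δ**2/3 - 7*δ/13) is entire and contributes no finite singular point.
The polynomial part has no poles.
No finite singular points: the Taylor series at 0 converges everywhere.

The radius of convergence is infinite.


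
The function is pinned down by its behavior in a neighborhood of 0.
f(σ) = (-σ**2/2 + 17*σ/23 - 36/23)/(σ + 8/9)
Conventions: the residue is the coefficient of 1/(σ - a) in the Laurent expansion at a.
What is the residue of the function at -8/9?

At the order-1 pole -8/9 set g(σ) = (σ - (-8/9))*f(σ) = -σ**2/2 + 17*σ/23 - 36/23.
Simple pole: residue = g(a) at a = -8/9, which is -212/81.

The residue is -212/81.


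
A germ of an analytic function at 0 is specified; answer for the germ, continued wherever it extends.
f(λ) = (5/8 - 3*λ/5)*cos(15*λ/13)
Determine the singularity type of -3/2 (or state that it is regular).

The point is a regular point.

There is no denominator, hence no pole anywhere.
The factor cos(15*λ/13) is entire.
So the germ continues analytically to -3/2.


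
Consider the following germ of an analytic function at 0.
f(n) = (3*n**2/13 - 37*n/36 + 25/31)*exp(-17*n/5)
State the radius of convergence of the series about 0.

The radius of convergence is infinite.

The factor exp(-17*n/5) is entire and contributes no finite singular point.
The polynomial part has no poles.
No finite singular points: the Taylor series at 0 converges everywhere.


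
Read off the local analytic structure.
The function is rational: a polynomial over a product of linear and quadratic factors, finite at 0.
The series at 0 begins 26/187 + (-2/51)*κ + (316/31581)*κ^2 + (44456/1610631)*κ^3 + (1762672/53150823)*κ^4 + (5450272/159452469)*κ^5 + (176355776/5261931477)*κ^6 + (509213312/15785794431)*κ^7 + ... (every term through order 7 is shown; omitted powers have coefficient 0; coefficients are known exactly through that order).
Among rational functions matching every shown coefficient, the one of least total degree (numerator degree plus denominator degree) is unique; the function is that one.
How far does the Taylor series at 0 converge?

The radius of convergence is 11/6 - (1/6)*sqrt(22).


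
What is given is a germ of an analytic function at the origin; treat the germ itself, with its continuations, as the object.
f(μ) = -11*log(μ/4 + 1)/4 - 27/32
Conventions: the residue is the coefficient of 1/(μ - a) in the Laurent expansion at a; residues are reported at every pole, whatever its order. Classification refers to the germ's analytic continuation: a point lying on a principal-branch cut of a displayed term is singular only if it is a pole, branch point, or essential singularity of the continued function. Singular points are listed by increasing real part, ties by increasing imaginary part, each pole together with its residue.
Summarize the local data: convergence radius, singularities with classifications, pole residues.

Branch term (-11/4)*log(1 - μ/(-4)): its argument vanishes at μ = -4, a logarithmic branch point, modulus 4.
The radius of convergence is the smallest modulus among the singular points: 4.

Radius of convergence at 0: 4.
At -4: a logarithmic branch point.


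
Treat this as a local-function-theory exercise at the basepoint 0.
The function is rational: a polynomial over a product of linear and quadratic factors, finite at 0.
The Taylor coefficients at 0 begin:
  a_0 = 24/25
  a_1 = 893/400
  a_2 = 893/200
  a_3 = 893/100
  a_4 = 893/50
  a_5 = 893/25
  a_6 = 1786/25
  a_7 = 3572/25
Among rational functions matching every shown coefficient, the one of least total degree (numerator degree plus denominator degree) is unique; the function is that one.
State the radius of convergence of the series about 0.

No rational of total degree below 2 reproduces all 8 coefficients; solving the [1/1] Pade equations on them gives f(α) = (-5*α/32 - 12/25)/(α - 1/2), whose expansion matches every shown term.
Denominator factor (α - 1/2): pole of order 1 at 1/2, modulus 1/2.
The radius of convergence is the smallest modulus among the singular points: 1/2.

The radius of convergence is 1/2.


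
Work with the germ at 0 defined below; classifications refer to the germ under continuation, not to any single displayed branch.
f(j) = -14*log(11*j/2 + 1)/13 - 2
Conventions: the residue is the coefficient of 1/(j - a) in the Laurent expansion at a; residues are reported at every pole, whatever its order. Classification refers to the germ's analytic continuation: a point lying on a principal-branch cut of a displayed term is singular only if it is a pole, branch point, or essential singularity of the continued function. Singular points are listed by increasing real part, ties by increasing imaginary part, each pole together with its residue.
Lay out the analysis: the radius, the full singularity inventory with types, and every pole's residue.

Radius of convergence at 0: 2/11.
At -2/11: a logarithmic branch point.

Branch term (-14/13)*log(1 - j/(-2/11)): its argument vanishes at j = -2/11, a logarithmic branch point, modulus 2/11.
The radius of convergence is the smallest modulus among the singular points: 2/11.


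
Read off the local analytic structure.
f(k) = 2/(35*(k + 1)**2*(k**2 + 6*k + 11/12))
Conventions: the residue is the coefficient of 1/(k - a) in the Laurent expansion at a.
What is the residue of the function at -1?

At the order-2 pole -1 set g(k) = (k - (-1))^2*f(k) = 2/(35*(k**2 + 6*k + 11/12)).
Order-2 pole: residue = g'(a); g'(-1) = -1152/84035, so the residue is -1152/84035.

The residue is -1152/84035.


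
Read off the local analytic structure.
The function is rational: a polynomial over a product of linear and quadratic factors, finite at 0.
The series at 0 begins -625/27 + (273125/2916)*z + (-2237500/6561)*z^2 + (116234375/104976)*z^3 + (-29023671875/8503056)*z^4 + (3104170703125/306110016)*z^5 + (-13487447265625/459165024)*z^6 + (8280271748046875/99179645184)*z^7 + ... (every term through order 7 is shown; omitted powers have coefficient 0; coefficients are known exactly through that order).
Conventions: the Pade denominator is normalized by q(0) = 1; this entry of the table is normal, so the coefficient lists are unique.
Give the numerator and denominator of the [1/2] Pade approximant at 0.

The Pade approximant has numerator coefficients [-625/27, -4049254375/55780164]; denominator coefficients [1, 1236515/172161, 88809925/6197796].

Taylor coefficients needed (read off): a_0 = -625/27, a_1 = 273125/2916, a_2 = -2237500/6561, a_3 = 116234375/104976.
Write the denominator as Q(z) = 1 + q1*z + q2*z^2. Requiring Q*f - P = O(z^4) with deg P <= 1 kills the coefficients of z^2..z^3 in Q*f:
  z^2: a_2 + q1*a_1 + q2*a_0 = 0, i.e. -2237500/6561 + (273125/2916)*q1 + (-625/27)*q2 = 0.
  z^3: a_3 + q1*a_2 + q2*a_1 = 0, i.e. 116234375/104976 + (-2237500/6561)*q1 + (273125/2916)*q2 = 0.
Solving this linear system: q1 = 1236515/172161, q2 = 88809925/6197796.
The numerator is Q*f truncated at degree 1: P0 = a_0 = -625/27; P1 = a_1 + q1*a_0 = -4049254375/55780164.


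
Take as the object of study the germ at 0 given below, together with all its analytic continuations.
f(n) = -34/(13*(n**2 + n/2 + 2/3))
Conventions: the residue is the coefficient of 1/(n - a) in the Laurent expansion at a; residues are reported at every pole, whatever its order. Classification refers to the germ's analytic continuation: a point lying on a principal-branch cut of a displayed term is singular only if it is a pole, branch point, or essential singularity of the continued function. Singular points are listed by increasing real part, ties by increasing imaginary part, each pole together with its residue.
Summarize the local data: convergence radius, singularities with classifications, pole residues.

Radius of convergence at 0: (1/3)*sqrt(6).
At (-1/4) - ((1/12)*sqrt(87))*i: a pole of order 1; residue -((68/377)*sqrt(87))*i.
At (-1/4) + ((1/12)*sqrt(87))*i: a pole of order 1; residue ((68/377)*sqrt(87))*i.

Denominator factor (n**2 + n/2 + 2/3): discriminant -29/12, complex-conjugate roots (-1/4) + ((1/12)*sqrt(87))*i and (-1/4) - ((1/12)*sqrt(87))*i; poles of order 1, moduli (1/3)*sqrt(6) and (1/3)*sqrt(6).
The radius of convergence is the smallest modulus among the singular points: (1/3)*sqrt(6).
The factor n**2 + n/2 + 2/3 splits as (n - a)(n - a') with a = (-1/4) - ((1/12)*sqrt(87))*i, a' = (-1/4) + ((1/12)*sqrt(87))*i. At the order-1 pole a set g(n) = (n - a)*f(n) = [-34/13] / (n - a').
Simple pole: residue = g(a) at a = (-1/4) - ((1/12)*sqrt(87))*i, which is -((68/377)*sqrt(87))*i.
The factor n**2 + n/2 + 2/3 splits as (n - a)(n - a') with a = (-1/4) + ((1/12)*sqrt(87))*i, a' = (-1/4) - ((1/12)*sqrt(87))*i. At the order-1 pole a set g(n) = (n - a)*f(n) = [-34/13] / (n - a').
Simple pole: residue = g(a) at a = (-1/4) + ((1/12)*sqrt(87))*i, which is ((68/377)*sqrt(87))*i.
List the singular points by increasing real part (a conjugate pair: the negative imaginary part first).


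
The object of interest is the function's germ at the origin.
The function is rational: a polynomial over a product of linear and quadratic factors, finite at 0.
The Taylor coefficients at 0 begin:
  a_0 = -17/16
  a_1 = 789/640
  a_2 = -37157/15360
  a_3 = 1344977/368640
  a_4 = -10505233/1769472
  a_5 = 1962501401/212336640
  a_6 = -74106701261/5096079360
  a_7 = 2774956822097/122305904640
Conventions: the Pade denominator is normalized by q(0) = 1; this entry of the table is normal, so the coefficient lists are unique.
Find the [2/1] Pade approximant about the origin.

The Pade approximant has numerator coefficients [-17/16, -13186213/35670720, -79863949/142682880]; denominator coefficients [1, 1344977/891768].

Taylor coefficients needed (read off): a_0 = -17/16, a_1 = 789/640, a_2 = -37157/15360, a_3 = 1344977/368640.
Write the denominator as Q(τ) = 1 + q1*τ. Requiring Q*f - P = O(τ^4) with deg P <= 2 kills the coefficients of τ^3..τ^3 in Q*f:
  τ^3: a_3 + q1*a_2 = 0, i.e. 1344977/368640 + (-37157/15360)*q1 = 0.
Solving this linear system: q1 = 1344977/891768.
The numerator is Q*f truncated at degree 2: P0 = a_0 = -17/16; P1 = a_1 + q1*a_0 = -13186213/35670720; P2 = a_2 + q1*a_1 = -79863949/142682880.


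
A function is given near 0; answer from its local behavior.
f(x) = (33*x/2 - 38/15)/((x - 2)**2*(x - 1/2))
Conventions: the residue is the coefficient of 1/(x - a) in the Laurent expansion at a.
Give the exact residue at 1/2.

At the order-1 pole 1/2 set g(x) = (x - (1/2))*f(x) = (33*x/2 - 38/15)/(x - 2)**2.
Simple pole: residue = g(a) at a = 1/2, which is 343/135.

The residue is 343/135.


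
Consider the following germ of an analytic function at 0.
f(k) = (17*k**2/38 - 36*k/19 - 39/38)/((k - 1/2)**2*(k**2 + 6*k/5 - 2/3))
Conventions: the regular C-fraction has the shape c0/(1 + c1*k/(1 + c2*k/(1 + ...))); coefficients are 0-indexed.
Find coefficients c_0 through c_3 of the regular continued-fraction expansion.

The regular C-fraction coefficients are [117/19, -497/65, 122957/38766, -417516697/366657774].


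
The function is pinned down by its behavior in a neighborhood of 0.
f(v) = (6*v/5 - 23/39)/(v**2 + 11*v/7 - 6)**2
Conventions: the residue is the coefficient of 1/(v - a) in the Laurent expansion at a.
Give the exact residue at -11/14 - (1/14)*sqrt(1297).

The factor v**2 + 11*v/7 - 6 splits as (v - a)(v - a') with a = -11/14 - (1/14)*sqrt(1297), a' = -11/14 + (1/14)*sqrt(1297). At the order-2 pole a set g(v) = (v - a)^2*f(v) = [6*v/5 - 23/39] / (v - a')^2.
Order-2 pole: residue = g'(a); g'(-11/14 - (1/14)*sqrt(1297)) = -(205016/328030755)*sqrt(1297), so the residue is -(205016/328030755)*sqrt(1297).

The residue is -(205016/328030755)*sqrt(1297).


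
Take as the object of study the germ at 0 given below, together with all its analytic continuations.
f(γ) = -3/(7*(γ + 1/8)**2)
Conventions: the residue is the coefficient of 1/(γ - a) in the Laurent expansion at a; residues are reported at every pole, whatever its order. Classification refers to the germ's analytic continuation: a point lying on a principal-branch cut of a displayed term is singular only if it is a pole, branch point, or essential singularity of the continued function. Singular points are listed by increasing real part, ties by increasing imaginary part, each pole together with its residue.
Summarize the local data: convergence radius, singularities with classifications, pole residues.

Denominator factor (γ + 1/8)^2: pole of order 2 at -1/8, modulus 1/8.
The radius of convergence is the smallest modulus among the singular points: 1/8.
At the order-2 pole -1/8 set g(γ) = (γ - (-1/8))^2*f(γ) = -3/7.
Order-2 pole: residue = g'(a); g'(-1/8) = 0, so the residue is 0.

Radius of convergence at 0: 1/8.
At -1/8: a pole of order 2; residue 0.


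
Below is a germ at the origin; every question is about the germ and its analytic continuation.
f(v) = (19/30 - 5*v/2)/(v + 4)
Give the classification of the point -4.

The denominator factor v + 4 vanishes at -4 and appears to the power 1; the numerator there equals 319/30, nonzero, and no other factor vanishes.
Hence a pole whose order is the multiplicity, 1.

The point is a pole of order 1.


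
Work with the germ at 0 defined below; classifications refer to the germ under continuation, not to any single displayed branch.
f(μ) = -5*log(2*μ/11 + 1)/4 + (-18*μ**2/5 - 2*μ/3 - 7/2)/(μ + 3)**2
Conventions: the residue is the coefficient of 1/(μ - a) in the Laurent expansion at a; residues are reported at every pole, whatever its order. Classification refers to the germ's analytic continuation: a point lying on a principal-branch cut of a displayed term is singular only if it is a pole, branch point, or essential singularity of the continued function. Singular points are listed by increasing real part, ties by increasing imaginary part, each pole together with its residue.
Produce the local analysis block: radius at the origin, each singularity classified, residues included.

Denominator factor (μ + 3)^2: pole of order 2 at -3, modulus 3.
Branch term (-5/4)*log(1 - μ/(-11/2)): its argument vanishes at μ = -11/2, a logarithmic branch point, modulus 11/2.
The radius of convergence is the smallest modulus among the singular points: 3.
The branch term is analytic at -3 and contributes nothing to the residue; only the rational part matters.
At the order-2 pole -3 set g(μ) = (μ - (-3))^2*(rational part) = -18*μ**2/5 - 2*μ/3 - 7/2.
Order-2 pole: residue = g'(a); g'(-3) = 314/15, so the residue is 314/15.
List the singular points by increasing real part (a conjugate pair: the negative imaginary part first).

Radius of convergence at 0: 3.
At -11/2: a logarithmic branch point.
At -3: a pole of order 2; residue 314/15.


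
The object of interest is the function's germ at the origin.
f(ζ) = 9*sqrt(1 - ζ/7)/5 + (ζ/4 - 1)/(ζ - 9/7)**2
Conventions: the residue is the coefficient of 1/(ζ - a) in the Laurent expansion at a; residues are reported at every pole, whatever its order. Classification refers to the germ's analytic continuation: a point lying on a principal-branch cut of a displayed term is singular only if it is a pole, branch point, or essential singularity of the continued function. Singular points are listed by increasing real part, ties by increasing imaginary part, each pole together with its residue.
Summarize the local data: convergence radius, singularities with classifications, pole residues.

Denominator factor (ζ - 9/7)^2: pole of order 2 at 9/7, modulus 9/7.
Branch term (9/5)*sqrt(1 - ζ/(7)): its argument vanishes at ζ = 7, a square-root branch point, modulus 7.
The radius of convergence is the smallest modulus among the singular points: 9/7.
The branch term is analytic at 9/7 and contributes nothing to the residue; only the rational part matters.
At the order-2 pole 9/7 set g(ζ) = (ζ - (9/7))^2*(rational part) = ζ/4 - 1.
Order-2 pole: residue = g'(a); g'(9/7) = 1/4, so the residue is 1/4.
List the singular points by increasing real part (a conjugate pair: the negative imaginary part first).

Radius of convergence at 0: 9/7.
At 9/7: a pole of order 2; residue 1/4.
At 7: an algebraic (square-root) branch point.


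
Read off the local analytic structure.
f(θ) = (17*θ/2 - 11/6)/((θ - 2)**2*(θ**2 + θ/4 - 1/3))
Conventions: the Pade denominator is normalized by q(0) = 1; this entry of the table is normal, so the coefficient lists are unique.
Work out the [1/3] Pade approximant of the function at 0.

The Pade approximant has numerator coefficients [11/8, -20064863/3156616]; denominator coefficients [1, -2740743/1578308, -773787/394577, 18725549/6313232].

Taylor coefficients needed (expand at 0): a_0 = 11/8, a_1 = -127/32, a_2 = -537/128, a_3 = -9803/512, a_4 = -60833/2048.
Write the denominator as Q(θ) = 1 + q1*θ + q2*θ^2 + q3*θ^3. Requiring Q*f - P = O(θ^5) with deg P <= 1 kills the coefficients of θ^2..θ^4 in Q*f:
  θ^2: a_2 + q1*a_1 + q2*a_0 = 0, i.e. -537/128 + (-127/32)*q1 + (11/8)*q2 = 0.
  θ^3: a_3 + q1*a_2 + q2*a_1 + q3*a_0 = 0, i.e. -9803/512 + (-537/128)*q1 + (-127/32)*q2 + (11/8)*q3 = 0.
  θ^4: a_4 + q1*a_3 + q2*a_2 + q3*a_1 = 0, i.e. -60833/2048 + (-9803/512)*q1 + (-537/128)*q2 + (-127/32)*q3 = 0.
Solving this linear system: q1 = -2740743/1578308, q2 = -773787/394577, q3 = 18725549/6313232.
The numerator is Q*f truncated at degree 1: P0 = a_0 = 11/8; P1 = a_1 + q1*a_0 = -20064863/3156616.


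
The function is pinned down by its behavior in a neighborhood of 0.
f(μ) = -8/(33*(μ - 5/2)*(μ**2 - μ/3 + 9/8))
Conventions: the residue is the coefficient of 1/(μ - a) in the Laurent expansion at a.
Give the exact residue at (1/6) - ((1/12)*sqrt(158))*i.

The residue is (32/1727) + ((448/136433)*sqrt(158))*i.

The factor μ**2 - μ/3 + 9/8 splits as (μ - a)(μ - a') with a = (1/6) - ((1/12)*sqrt(158))*i, a' = (1/6) + ((1/12)*sqrt(158))*i. At the order-1 pole a set g(μ) = (μ - a)*f(μ) = [-8/(33*(μ - 5/2))] / (μ - a').
Simple pole: residue = g(a) at a = (1/6) - ((1/12)*sqrt(158))*i, which is (32/1727) + ((448/136433)*sqrt(158))*i.


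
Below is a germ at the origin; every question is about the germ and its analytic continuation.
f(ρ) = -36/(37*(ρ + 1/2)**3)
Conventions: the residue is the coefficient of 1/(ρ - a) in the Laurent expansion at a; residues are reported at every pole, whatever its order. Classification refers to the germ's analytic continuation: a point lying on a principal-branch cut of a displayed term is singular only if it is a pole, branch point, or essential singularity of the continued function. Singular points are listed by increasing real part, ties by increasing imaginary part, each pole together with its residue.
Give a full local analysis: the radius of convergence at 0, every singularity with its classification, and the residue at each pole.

Denominator factor (ρ + 1/2)^3: pole of order 3 at -1/2, modulus 1/2.
The radius of convergence is the smallest modulus among the singular points: 1/2.
At the order-3 pole -1/2 set g(ρ) = (ρ - (-1/2))^3*f(ρ) = -36/37.
Order-3 pole: residue = g''(a)/2; g''(-1/2) = 0, so the residue is 0.

Radius of convergence at 0: 1/2.
At -1/2: a pole of order 3; residue 0.


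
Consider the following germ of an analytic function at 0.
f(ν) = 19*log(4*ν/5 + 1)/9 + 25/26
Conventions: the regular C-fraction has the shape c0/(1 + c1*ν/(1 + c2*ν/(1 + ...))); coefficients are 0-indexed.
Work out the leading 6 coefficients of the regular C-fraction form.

The regular C-fraction coefficients are [25/26, -1976/1125, 2426/1125, 30/1213, 2276/6065, 4852/42675].

Taylor coefficients (expand at 0): a_0 = 25/26, a_1 = 76/45, a_2 = -152/225, a_3 = 1216/3375, a_4 = -1216/5625, a_5 = 19456/140625.
c0 = a_0 = 25/26. Peel one level at a time: if S = 1 + c*ν/S' with S'(0) = 1, then c is the ν-coefficient of S and S' = c*ν/(S - 1).
S_1 = c0/f = 1 + (-1976/1125)*ν + (4793776/1265625)*ν^2 + ...; c1 = -1976/1125.
S_2 = c1*ν/(S_1 - 1) = 1 + (2426/1125)*ν + (-4/75)*ν^2 + ...; c2 = 2426/1125.
S_3 = c2*ν/(S_2 - 1) = 1 + (30/1213)*ν + (-13656/1471369)*ν^2 + ...; c3 = 30/1213.
S_4 = c3*ν/(S_3 - 1) = 1 + (2276/6065)*ν + (-16/375)*ν^2 + ...; c4 = 2276/6065.
S_5 = c4*ν/(S_4 - 1) = 1 + (4852/42675)*ν + ...; c5 = 4852/42675.


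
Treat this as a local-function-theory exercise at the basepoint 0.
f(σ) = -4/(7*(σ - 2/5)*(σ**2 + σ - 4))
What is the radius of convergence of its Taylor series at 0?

The radius of convergence is 2/5.

Denominator factor (σ**2 + σ - 4): discriminant 17, real irrational roots -1/2 + (1/2)*sqrt(17) and -1/2 - (1/2)*sqrt(17); poles of order 1, moduli -1/2 + (1/2)*sqrt(17) and 1/2 + (1/2)*sqrt(17).
Denominator factor (σ - 2/5): pole of order 1 at 2/5, modulus 2/5.
The radius of convergence is the smallest modulus among the singular points: 2/5.


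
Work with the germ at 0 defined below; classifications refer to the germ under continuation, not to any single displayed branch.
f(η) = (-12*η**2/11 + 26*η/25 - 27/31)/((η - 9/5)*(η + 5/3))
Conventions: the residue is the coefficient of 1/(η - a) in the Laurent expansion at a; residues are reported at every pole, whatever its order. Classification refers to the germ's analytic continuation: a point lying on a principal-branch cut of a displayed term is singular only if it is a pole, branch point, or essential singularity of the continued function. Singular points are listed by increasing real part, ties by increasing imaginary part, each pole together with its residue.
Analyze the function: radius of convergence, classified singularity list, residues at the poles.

Denominator factor (η + 5/3): pole of order 1 at -5/3, modulus 5/3.
Denominator factor (η - 9/5): pole of order 1 at 9/5, modulus 9/5.
The radius of convergence is the smallest modulus among the singular points: 5/3.
At the order-1 pole -5/3 set g(η) = (η - (-5/3))*f(η) = (-12*η**2/11 + 26*η/25 - 27/31)/(η - 9/5).
Simple pole: residue = g(a) at a = -5/3, which is 2217/1364.
At the order-1 pole 9/5 set g(η) = (η - (9/5))*f(η) = (-12*η**2/11 + 26*η/25 - 27/31)/(η + 5/3).
Simple pole: residue = g(a) at a = 9/5, which is -24921/34100.
List the singular points by increasing real part (a conjugate pair: the negative imaginary part first).

Radius of convergence at 0: 5/3.
At -5/3: a pole of order 1; residue 2217/1364.
At 9/5: a pole of order 1; residue -24921/34100.


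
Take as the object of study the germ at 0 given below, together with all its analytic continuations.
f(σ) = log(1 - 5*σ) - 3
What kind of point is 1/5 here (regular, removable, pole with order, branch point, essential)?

The term (1)*log(1 - σ/(1/5)) has argument 1 - 1/5/(1/5) = 0 at 1/5: a logarithmic (infinitely-sheeted) branch point; the remaining terms are analytic or single-valued there.

The point is a logarithmic branch point.


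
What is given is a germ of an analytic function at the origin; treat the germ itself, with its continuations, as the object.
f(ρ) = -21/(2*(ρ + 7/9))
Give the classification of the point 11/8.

Denominator factors: ρ + 7/9 = 155/72 at ρ = 11/8 — none vanishes.
So the germ continues analytically to 11/8.

The point is a regular point.


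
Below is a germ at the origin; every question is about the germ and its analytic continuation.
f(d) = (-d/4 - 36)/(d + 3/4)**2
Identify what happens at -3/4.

The denominator factor d + 3/4 vanishes at -3/4 and appears to the power 2; the numerator there equals -573/16, nonzero, and no other factor vanishes.
Hence a pole whose order is the multiplicity, 2.

The point is a pole of order 2.


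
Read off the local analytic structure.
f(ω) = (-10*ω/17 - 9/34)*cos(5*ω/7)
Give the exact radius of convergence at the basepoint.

The radius of convergence is infinite.

The factor cos(5*ω/7) is entire and contributes no finite singular point.
The polynomial part has no poles.
No finite singular points: the Taylor series at 0 converges everywhere.


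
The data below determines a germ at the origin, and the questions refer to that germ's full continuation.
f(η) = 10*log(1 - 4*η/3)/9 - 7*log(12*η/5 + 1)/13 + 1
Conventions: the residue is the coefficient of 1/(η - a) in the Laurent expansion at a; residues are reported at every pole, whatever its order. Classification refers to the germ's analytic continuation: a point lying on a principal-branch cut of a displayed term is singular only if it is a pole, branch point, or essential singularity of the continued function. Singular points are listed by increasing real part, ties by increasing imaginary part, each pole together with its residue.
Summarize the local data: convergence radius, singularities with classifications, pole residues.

Branch term (10/9)*log(1 - η/(3/4)): its argument vanishes at η = 3/4, a logarithmic branch point, modulus 3/4.
Branch term (-7/13)*log(1 - η/(-5/12)): its argument vanishes at η = -5/12, a logarithmic branch point, modulus 5/12.
The radius of convergence is the smallest modulus among the singular points: 5/12.
List the singular points by increasing real part (a conjugate pair: the negative imaginary part first).

Radius of convergence at 0: 5/12.
At -5/12: a logarithmic branch point.
At 3/4: a logarithmic branch point.
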